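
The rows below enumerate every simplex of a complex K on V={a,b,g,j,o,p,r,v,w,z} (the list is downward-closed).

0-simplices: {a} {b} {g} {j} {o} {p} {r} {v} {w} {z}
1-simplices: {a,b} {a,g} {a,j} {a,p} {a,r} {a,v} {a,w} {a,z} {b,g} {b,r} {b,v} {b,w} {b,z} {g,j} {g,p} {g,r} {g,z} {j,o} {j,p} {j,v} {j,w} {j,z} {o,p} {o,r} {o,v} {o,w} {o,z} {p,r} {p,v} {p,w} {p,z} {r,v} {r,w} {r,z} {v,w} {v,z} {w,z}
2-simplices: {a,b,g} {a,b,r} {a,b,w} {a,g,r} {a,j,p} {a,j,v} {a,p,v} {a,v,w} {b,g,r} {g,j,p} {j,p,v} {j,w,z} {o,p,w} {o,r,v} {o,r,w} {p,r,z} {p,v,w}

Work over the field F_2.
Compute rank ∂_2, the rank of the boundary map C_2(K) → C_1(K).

n_0=10 n_1=37 n_2=17  [Z2]
∂1: piv[ab,ag,aj,ap,ar,av,aw,az,jo] rk=9  ker:bg,br,bv,bw,bz,gj,gp,gr,gz,jp,jv,jw,jz,op,or,ov,ow,oz,pr,pv,pw,pz,rv,rw,rz,vw,vz,wz
∂2: piv[abg,abr,abw,agr,ajp,ajv,apv,avw,gjp,jwz,opw,orv,orw,prz,pvw] rk=15  ker:bgr,jpv
rk∂_2=15

rank∂_2=15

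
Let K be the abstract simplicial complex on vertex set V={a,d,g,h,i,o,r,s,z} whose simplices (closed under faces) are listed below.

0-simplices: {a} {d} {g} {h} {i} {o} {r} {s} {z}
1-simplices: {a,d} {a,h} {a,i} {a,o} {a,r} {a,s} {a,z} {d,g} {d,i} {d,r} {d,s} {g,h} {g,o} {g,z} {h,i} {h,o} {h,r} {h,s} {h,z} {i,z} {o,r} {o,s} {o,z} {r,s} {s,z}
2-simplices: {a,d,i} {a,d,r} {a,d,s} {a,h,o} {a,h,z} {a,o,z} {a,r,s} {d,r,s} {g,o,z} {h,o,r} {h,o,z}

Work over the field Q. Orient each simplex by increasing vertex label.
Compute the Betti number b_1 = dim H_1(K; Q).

b_1=8

n_0=9 n_1=25 n_2=11  [Q]
∂1: piv[ad,ah,ai,ao,ar,as,az,dg] rk=8  ker:di,dr,ds,gh,go,gz,hi,ho,hr,hs,hz,iz,or,os,oz,rs,sz
∂2: piv[adi,adr,ads,aho,ahz,aoz,ars,goz,hor] rk=9  ker:drs,hoz
b_1=(25−8)−9=8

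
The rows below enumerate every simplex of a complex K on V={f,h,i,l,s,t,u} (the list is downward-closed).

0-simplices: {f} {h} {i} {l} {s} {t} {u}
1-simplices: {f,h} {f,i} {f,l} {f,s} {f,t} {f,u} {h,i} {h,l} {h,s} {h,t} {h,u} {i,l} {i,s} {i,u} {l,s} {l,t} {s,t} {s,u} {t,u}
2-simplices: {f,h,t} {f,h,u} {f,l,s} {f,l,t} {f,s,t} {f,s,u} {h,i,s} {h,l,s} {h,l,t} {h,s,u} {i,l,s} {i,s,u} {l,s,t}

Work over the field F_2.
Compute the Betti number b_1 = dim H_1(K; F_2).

b_1=2

n_0=7 n_1=19 n_2=13  [Z2]
∂1: piv[fh,fi,fl,fs,ft,fu] rk=6  ker:hi,hl,hs,ht,hu,il,is,iu,ls,lt,st,su,tu
∂2: piv[fht,fhu,fls,flt,fst,fsu,his,hls,hlt,ils,isu] rk=11  ker:hsu,lst
b_1=(19−6)−11=2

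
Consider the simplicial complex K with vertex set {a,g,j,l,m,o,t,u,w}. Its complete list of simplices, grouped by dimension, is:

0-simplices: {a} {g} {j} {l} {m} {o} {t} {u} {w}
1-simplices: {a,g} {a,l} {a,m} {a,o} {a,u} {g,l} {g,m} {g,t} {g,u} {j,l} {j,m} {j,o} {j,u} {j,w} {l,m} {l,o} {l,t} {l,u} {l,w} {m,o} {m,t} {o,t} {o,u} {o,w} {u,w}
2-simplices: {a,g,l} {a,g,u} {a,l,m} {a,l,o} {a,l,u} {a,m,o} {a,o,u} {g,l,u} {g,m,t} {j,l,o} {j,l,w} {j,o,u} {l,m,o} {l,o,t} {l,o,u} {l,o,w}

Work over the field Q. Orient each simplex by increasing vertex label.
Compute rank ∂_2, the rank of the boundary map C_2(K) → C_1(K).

n_0=9 n_1=25 n_2=16  [Q]
∂1: piv[ag,al,am,ao,au,gt,jl,jw] rk=8  ker:gl,gm,gu,jm,jo,ju,lm,lo,lt,lu,lw,mo,mt,ot,ou,ow,uw
∂2: piv[agl,agu,alm,alo,alu,amo,aou,gmt,jlo,jlw,jou,lot,low] rk=13  ker:glu,lmo,lou
rk∂_2=13

rank∂_2=13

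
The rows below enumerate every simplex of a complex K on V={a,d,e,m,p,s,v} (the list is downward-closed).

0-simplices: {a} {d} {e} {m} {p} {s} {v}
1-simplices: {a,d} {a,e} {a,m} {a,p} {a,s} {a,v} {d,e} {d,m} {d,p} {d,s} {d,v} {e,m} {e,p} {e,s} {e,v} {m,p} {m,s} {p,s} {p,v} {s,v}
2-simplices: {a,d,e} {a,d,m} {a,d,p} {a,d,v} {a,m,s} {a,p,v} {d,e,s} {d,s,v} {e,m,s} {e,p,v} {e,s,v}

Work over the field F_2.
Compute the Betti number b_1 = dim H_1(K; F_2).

b_1=3

n_0=7 n_1=20 n_2=11  [Z2]
∂1: piv[ad,ae,am,ap,as,av] rk=6  ker:de,dm,dp,ds,dv,em,ep,es,ev,mp,ms,ps,pv,sv
∂2: piv[ade,adm,adp,adv,ams,apv,des,dsv,ems,epv,esv] rk=11
b_1=(20−6)−11=3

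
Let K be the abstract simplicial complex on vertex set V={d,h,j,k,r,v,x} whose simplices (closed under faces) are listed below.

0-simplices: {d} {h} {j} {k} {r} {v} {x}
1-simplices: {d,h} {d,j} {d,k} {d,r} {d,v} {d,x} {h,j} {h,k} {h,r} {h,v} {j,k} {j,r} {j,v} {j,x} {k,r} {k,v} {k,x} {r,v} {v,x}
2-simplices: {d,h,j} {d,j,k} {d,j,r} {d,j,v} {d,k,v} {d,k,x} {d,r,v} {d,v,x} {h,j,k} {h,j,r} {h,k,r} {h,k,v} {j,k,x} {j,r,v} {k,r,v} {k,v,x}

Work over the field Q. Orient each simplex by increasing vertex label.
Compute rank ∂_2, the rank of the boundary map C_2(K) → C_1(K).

rank∂_2=13

n_0=7 n_1=19 n_2=16  [Q]
∂1: piv[dh,dj,dk,dr,dv,dx] rk=6  ker:hj,hk,hr,hv,jk,jr,jv,jx,kr,kv,kx,rv,vx
∂2: piv[dhj,djk,djr,djv,dkv,dkx,drv,dvx,hjk,hjr,hkr,hkv,jkx] rk=13  ker:jrv,krv,kvx
rk∂_2=13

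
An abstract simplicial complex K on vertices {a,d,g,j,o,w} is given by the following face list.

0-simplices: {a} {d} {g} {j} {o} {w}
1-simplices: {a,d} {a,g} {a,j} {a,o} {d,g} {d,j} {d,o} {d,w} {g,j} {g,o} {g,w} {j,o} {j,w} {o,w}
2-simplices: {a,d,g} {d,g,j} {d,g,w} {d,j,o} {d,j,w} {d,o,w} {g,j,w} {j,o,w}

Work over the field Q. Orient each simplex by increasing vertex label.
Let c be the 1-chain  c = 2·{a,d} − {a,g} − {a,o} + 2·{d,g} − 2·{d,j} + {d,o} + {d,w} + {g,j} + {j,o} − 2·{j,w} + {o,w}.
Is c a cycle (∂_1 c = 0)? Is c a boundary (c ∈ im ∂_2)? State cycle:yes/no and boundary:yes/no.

n_0=6 n_1=14 n_2=8  [Q]
∂1: piv[ad,ag,aj,ao,dw] rk=5  ker:dg,dj,do,gj,go,gw,jo,jw,ow
∂2: piv[adg,dgj,dgw,djo,djw,dow] rk=6  ker:gjw,jow
∂1c = 0
c vs im∂2: residual ≠ 0 ⇒ not boundary

cycle:yes boundary:no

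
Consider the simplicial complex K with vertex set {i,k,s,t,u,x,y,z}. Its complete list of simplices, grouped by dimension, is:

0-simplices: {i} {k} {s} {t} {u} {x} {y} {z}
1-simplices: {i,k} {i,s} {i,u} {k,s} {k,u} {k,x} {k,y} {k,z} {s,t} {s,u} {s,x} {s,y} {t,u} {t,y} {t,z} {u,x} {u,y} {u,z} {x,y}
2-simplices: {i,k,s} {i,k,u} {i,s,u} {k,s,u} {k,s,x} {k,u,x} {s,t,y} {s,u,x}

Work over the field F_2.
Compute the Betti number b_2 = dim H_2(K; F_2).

n_0=8 n_1=19 n_2=8  [Z2]
∂1: piv[ik,is,iu,kx,ky,kz,st] rk=7  ker:ks,ku,su,sx,sy,tu,ty,tz,ux,uy,uz,xy
∂2: piv[iks,iku,isu,ksx,kux,sty] rk=6  ker:ksu,sux
b_2=(8−6)−0=2

b_2=2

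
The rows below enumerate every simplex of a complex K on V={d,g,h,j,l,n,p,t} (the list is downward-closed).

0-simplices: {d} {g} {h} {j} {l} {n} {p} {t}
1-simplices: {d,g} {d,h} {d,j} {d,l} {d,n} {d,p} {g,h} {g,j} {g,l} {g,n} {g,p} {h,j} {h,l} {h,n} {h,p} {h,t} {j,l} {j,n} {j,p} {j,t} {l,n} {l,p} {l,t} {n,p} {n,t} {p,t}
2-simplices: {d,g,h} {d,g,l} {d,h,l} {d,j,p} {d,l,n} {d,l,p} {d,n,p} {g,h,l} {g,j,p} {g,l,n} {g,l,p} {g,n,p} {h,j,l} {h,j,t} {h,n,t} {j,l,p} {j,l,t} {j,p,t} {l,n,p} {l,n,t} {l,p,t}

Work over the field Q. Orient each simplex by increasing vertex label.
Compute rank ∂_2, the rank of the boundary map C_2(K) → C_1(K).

rank∂_2=17

n_0=8 n_1=26 n_2=21  [Q]
∂1: piv[dg,dh,dj,dl,dn,dp,ht] rk=7  ker:gh,gj,gl,gn,gp,hj,hl,hn,hp,jl,jn,jp,jt,ln,lp,lt,np,nt,pt
∂2: piv[dgh,dgl,dhl,djp,dln,dlp,dnp,gjp,gln,glp,hjl,hjt,hnt,jlp,jlt,jpt,lnt] rk=17  ker:ghl,gnp,lnp,lpt
rk∂_2=17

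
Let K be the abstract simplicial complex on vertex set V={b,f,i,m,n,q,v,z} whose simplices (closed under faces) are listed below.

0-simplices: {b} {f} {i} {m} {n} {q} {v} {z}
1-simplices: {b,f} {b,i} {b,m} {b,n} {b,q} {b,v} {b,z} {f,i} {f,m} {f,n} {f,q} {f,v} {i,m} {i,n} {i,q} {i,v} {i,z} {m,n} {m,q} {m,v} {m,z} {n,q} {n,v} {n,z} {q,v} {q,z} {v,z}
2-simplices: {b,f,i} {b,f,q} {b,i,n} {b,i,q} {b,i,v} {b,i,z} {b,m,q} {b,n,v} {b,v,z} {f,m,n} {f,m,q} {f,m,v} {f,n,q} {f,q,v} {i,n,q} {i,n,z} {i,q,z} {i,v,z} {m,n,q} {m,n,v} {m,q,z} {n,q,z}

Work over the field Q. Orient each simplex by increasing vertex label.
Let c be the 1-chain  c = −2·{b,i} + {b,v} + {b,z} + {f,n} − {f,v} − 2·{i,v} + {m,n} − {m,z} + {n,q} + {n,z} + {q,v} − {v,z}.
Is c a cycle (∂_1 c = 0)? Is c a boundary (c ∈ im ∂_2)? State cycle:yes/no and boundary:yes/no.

cycle:yes boundary:yes

n_0=8 n_1=27 n_2=22  [Q]
∂1: piv[bf,bi,bm,bn,bq,bv,bz] rk=7  ker:fi,fm,fn,fq,fv,im,in,iq,iv,iz,mn,mq,mv,mz,nq,nv,nz,qv,qz,vz
∂2: piv[bfi,bfq,bin,biq,biv,biz,bmq,bnv,bvz,fmn,fmq,fmv,fnq,fqv,inq,inz,iqz,mnv,mqz] rk=19  ker:ivz,mnq,nqz
∂1c = 0
c vs im∂2: reduces to 0 ⇒ boundary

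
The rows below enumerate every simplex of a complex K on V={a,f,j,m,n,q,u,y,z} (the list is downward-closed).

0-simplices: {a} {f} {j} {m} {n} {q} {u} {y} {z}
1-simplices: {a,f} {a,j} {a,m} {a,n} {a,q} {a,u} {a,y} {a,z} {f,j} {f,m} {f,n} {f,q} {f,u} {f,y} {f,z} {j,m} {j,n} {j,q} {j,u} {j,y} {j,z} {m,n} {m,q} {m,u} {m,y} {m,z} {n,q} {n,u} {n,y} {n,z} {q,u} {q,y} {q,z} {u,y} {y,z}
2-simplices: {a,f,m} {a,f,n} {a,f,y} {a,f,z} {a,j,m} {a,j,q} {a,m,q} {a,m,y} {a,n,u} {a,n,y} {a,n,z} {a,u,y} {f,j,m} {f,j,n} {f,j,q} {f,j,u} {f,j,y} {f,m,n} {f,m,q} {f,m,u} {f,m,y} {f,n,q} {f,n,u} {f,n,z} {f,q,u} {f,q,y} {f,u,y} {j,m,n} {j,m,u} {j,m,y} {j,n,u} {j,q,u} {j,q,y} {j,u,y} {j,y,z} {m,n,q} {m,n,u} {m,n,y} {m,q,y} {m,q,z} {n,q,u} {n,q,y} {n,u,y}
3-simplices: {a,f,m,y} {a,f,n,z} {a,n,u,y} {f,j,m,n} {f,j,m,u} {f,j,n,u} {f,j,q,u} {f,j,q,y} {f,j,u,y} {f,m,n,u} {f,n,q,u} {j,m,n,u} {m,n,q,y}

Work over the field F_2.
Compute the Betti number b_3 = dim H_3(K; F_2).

b_3=1

n_0=9 n_1=35 n_2=43 n_3=13  [Z2]
∂1: piv[af,aj,am,an,aq,au,ay,az] rk=8  ker:fj,fm,fn,fq,fu,fy,fz,jm,jn,jq,ju,jy,jz,mn,mq,mu,my,mz,nq,nu,ny,nz,qu,qy,qz,uy,yz
∂2: piv[afm,afn,afy,afz,ajm,ajq,amq,amy,anu,any,anz,auy,fjm,fjn,fjq,fju,fjy,fmn,fmu,fnq,fnu,fqu,fqy,jyz,mqz] rk=25  ker:fmq,fmy,fnz,fuy,jmn,jmu,jmy,jnu,jqu,jqy,juy,mnq,mnu,mny,mqy,nqu,nqy,nuy
∂3: piv[afmy,afnz,anuy,fjmn,fjmu,fjnu,fjqu,fjqy,fjuy,fmnu,fnqu,mnqy] rk=12  ker:jmnu
b_3=(13−12)−0=1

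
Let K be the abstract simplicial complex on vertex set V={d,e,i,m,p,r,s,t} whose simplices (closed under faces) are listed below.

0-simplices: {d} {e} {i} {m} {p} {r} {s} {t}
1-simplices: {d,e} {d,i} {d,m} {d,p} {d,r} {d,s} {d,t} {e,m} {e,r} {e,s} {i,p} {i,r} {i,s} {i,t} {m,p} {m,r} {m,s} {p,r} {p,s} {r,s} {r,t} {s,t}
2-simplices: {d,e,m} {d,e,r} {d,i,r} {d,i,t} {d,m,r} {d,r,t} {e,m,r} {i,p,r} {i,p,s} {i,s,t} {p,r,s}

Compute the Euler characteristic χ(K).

χ(K)=-3

n_0=8 n_1=22 n_2=11
χ=+8−22+11=-3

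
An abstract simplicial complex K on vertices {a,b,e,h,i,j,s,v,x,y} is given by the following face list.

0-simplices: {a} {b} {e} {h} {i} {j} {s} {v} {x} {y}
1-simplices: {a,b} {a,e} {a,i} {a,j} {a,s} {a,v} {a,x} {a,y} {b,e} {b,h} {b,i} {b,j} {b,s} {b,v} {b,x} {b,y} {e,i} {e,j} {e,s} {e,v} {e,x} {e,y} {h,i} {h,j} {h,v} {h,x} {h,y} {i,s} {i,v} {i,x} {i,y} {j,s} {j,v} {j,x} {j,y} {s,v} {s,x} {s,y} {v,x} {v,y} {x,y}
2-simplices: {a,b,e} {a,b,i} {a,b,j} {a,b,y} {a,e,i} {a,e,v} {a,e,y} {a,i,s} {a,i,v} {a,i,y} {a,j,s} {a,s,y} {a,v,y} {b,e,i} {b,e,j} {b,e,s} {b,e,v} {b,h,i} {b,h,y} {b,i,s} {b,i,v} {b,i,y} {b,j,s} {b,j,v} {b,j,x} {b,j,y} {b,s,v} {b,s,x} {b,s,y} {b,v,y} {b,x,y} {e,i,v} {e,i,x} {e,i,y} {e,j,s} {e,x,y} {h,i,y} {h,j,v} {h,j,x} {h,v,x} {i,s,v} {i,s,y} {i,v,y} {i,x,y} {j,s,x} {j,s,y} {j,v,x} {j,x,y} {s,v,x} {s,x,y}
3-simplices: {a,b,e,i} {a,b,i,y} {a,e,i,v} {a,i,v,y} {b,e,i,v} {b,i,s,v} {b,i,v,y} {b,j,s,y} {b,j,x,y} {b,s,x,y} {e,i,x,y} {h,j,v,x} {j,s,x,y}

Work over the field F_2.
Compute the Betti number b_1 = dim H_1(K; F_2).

b_1=2

n_0=10 n_1=41 n_2=50 n_3=13  [Z2]
∂1: piv[ab,ae,ai,aj,as,av,ax,ay,bh] rk=9  ker:be,bi,bj,bs,bv,bx,by,ei,ej,es,ev,ex,ey,hi,hj,hv,hx,hy,is,iv,ix,iy,js,jv,jx,jy,sv,sx,sy,vx,vy,xy
∂2: piv[abe,abi,abj,aby,aei,aev,aey,ais,aiv,aiy,ajs,asy,avy,bej,bes,bev,bhi,bhy,bis,bjv,bjx,bjy,bsv,bsx,bxy,eix,exy,hjv,hjx,hvx] rk=30  ker:bei,biv,biy,bjs,bsy,bvy,eiv,eiy,ejs,hiy,isv,isy,ivy,ixy,jsx,jsy,jvx,jxy,svx,sxy
∂3: piv[abei,abiy,aeiv,aivy,beiv,bisv,bivy,bjsy,bjxy,bsxy,eixy,hjvx,jsxy] rk=13
b_1=(41−9)−30=2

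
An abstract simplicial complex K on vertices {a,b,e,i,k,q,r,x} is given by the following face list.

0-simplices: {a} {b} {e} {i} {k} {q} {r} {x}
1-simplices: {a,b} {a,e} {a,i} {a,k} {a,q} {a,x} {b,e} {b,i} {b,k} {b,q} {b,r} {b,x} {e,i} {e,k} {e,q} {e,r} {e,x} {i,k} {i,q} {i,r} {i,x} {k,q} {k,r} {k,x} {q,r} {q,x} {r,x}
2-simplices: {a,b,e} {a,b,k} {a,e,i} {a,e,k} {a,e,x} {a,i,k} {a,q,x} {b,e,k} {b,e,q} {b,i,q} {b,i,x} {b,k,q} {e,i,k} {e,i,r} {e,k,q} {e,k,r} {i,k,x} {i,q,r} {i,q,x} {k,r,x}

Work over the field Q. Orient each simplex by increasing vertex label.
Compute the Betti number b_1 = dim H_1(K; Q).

n_0=8 n_1=27 n_2=20  [Q]
∂1: piv[ab,ae,ai,ak,aq,ax,br] rk=7  ker:be,bi,bk,bq,bx,ei,ek,eq,er,ex,ik,iq,ir,ix,kq,kr,kx,qr,qx,rx
∂2: piv[abe,abk,aei,aek,aex,aik,aqx,beq,biq,bix,bkq,eir,ekr,ikx,iqr,iqx,krx] rk=17  ker:bek,eik,ekq
b_1=(27−7)−17=3

b_1=3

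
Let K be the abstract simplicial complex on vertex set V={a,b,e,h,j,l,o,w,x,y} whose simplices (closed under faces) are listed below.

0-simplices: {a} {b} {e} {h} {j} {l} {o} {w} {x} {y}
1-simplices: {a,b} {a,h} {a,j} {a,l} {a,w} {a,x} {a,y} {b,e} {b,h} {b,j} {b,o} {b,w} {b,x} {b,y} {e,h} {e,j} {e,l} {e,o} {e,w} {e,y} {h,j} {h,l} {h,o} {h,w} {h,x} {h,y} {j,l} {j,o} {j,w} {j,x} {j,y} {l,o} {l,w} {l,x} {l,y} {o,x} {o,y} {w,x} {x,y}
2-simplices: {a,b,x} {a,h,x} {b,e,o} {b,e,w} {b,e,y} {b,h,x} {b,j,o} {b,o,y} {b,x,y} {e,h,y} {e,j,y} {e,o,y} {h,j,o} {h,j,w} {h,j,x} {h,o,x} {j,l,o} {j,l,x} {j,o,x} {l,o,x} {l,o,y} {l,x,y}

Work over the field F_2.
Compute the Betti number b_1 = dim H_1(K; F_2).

n_0=10 n_1=39 n_2=22  [Z2]
∂1: piv[ab,ah,aj,al,aw,ax,ay,be,bo] rk=9  ker:bh,bj,bw,bx,by,eh,ej,el,eo,ew,ey,hj,hl,ho,hw,hx,hy,jl,jo,jw,jx,jy,lo,lw,lx,ly,ox,oy,wx,xy
∂2: piv[abx,ahx,beo,bew,bey,bhx,bjo,boy,bxy,ehy,ejy,hjo,hjw,hjx,hox,jlo,jlx,loy,lxy] rk=19  ker:eoy,jox,lox
b_1=(39−9)−19=11

b_1=11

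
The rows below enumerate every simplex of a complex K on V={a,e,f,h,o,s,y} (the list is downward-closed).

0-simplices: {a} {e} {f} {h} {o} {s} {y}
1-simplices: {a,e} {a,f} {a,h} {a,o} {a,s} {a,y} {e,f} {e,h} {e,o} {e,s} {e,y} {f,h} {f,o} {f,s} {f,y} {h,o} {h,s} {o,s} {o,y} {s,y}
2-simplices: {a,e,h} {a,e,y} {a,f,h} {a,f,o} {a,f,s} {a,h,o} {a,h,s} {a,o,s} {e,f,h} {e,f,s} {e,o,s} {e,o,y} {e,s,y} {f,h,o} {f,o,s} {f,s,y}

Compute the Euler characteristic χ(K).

χ(K)=3

n_0=7 n_1=20 n_2=16
χ=+7−20+16=3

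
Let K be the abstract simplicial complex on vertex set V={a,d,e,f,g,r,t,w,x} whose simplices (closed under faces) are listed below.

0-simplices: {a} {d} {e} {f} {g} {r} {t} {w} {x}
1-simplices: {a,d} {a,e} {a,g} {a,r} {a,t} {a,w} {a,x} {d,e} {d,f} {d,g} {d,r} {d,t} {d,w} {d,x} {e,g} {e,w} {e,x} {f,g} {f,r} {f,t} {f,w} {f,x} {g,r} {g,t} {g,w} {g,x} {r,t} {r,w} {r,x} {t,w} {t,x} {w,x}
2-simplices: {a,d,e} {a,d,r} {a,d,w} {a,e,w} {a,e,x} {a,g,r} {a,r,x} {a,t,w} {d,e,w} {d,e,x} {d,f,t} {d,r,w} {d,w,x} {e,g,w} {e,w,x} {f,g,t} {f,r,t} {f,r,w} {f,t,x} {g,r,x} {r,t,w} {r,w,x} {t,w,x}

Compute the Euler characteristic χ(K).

n_0=9 n_1=32 n_2=23
χ=+9−32+23=0

χ(K)=0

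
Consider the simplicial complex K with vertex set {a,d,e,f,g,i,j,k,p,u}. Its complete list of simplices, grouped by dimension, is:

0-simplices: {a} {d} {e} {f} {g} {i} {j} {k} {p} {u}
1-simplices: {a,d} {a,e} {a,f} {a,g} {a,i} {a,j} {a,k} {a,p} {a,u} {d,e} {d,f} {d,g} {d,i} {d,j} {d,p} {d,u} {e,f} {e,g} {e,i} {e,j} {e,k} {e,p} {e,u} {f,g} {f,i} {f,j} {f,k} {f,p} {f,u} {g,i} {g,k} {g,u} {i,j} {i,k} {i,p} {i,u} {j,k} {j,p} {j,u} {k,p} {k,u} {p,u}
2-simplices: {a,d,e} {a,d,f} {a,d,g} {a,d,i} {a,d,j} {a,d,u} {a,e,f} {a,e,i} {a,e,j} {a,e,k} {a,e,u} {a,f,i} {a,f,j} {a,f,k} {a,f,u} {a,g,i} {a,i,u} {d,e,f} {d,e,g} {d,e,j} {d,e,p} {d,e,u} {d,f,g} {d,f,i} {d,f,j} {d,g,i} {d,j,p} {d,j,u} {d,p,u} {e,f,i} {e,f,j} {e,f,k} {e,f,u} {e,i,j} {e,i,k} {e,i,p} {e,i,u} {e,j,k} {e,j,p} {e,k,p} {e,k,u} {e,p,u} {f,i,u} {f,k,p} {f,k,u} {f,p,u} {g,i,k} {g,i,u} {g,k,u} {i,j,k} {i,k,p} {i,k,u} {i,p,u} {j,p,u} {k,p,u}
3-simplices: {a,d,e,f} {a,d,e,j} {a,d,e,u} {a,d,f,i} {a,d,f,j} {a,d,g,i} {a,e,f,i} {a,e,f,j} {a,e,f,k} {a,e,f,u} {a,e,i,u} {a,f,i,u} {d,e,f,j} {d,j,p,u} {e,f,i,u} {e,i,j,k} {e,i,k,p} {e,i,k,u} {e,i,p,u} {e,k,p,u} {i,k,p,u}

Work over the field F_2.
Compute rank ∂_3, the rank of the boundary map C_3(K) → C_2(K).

n_0=10 n_1=42 n_2=55 n_3=21  [Z2]
∂1: piv[ad,ae,af,ag,ai,aj,ak,ap,au] rk=9  ker:de,df,dg,di,dj,dp,du,ef,eg,ei,ej,ek,ep,eu,fg,fi,fj,fk,fp,fu,gi,gk,gu,ij,ik,ip,iu,jk,jp,ju,kp,ku,pu
∂2: piv[ade,adf,adg,adi,adj,adu,aef,aei,aej,aek,aeu,afi,afj,afk,afu,agi,aiu,deg,dep,dfg,djp,dju,dpu,eij,eik,eip,ejk,ekp,eku,fkp,gik,giu] rk=32  ker:def,dej,deu,dfi,dfj,dgi,efi,efj,efk,efu,eiu,ejp,epu,fiu,fku,fpu,gku,ijk,ikp,iku,ipu,jpu,kpu
∂3: piv[adef,adej,adeu,adfi,adfj,adgi,aefi,aefj,aefk,aefu,aeiu,afiu,djpu,eijk,eikp,eiku,eipu,ekpu] rk=18  ker:defj,efiu,ikpu
rk∂_3=18

rank∂_3=18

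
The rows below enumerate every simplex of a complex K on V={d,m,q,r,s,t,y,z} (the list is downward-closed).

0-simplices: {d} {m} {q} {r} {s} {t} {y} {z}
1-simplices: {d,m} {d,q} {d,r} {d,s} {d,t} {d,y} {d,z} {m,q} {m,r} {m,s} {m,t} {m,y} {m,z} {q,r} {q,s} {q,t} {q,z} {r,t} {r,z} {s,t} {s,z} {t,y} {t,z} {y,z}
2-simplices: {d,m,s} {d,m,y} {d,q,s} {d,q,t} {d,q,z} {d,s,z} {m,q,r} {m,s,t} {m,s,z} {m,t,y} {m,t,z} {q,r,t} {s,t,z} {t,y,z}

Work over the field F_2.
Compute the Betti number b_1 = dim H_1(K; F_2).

b_1=4

n_0=8 n_1=24 n_2=14  [Z2]
∂1: piv[dm,dq,dr,ds,dt,dy,dz] rk=7  ker:mq,mr,ms,mt,my,mz,qr,qs,qt,qz,rt,rz,st,sz,ty,tz,yz
∂2: piv[dms,dmy,dqs,dqt,dqz,dsz,mqr,mst,msz,mty,mtz,qrt,tyz] rk=13  ker:stz
b_1=(24−7)−13=4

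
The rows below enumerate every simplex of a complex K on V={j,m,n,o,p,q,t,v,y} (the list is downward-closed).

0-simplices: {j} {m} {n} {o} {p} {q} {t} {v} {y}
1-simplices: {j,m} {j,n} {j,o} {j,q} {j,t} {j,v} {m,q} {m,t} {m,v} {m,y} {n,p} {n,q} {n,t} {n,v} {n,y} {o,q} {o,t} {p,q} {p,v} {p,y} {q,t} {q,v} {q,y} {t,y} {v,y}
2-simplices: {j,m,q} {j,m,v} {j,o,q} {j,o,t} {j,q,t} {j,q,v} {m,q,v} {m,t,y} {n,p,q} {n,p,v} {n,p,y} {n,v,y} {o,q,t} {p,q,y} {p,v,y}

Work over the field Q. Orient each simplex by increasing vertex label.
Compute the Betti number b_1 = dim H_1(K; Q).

n_0=9 n_1=25 n_2=15  [Q]
∂1: piv[jm,jn,jo,jq,jt,jv,my,np] rk=8  ker:mq,mt,mv,nq,nt,nv,ny,oq,ot,pq,pv,py,qt,qv,qy,ty,vy
∂2: piv[jmq,jmv,joq,jot,jqt,jqv,mty,npq,npv,npy,nvy,pqy] rk=12  ker:mqv,oqt,pvy
b_1=(25−8)−12=5

b_1=5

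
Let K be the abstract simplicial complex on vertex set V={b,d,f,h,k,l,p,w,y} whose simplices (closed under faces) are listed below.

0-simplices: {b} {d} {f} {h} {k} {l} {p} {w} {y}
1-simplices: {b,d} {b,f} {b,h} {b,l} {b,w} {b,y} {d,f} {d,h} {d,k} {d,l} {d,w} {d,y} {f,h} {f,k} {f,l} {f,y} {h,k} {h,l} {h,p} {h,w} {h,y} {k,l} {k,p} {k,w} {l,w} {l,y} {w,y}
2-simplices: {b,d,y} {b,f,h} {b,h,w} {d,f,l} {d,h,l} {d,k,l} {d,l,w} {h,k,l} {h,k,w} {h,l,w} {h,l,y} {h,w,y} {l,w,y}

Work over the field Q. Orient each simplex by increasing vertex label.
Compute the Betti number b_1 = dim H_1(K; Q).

b_1=7

n_0=9 n_1=27 n_2=13  [Q]
∂1: piv[bd,bf,bh,bl,bw,by,dk,hp] rk=8  ker:df,dh,dl,dw,dy,fh,fk,fl,fy,hk,hl,hw,hy,kl,kp,kw,lw,ly,wy
∂2: piv[bdy,bfh,bhw,dfl,dhl,dkl,dlw,hkl,hkw,hlw,hly,hwy] rk=12  ker:lwy
b_1=(27−8)−12=7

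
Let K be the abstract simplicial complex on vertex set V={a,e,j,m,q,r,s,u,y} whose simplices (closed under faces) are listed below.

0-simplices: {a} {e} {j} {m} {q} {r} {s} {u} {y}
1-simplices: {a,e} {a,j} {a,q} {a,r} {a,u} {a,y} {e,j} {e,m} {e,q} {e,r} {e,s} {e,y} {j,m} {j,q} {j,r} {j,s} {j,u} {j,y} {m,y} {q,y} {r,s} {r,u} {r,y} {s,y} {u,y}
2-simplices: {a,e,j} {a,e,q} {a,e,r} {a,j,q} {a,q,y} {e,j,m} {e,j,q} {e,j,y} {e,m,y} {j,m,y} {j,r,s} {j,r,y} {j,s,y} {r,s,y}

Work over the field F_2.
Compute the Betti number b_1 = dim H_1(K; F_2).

b_1=6

n_0=9 n_1=25 n_2=14  [Z2]
∂1: piv[ae,aj,aq,ar,au,ay,em,es] rk=8  ker:ej,eq,er,ey,jm,jq,jr,js,ju,jy,my,qy,rs,ru,ry,sy,uy
∂2: piv[aej,aeq,aer,ajq,aqy,ejm,ejy,emy,jrs,jry,jsy] rk=11  ker:ejq,jmy,rsy
b_1=(25−8)−11=6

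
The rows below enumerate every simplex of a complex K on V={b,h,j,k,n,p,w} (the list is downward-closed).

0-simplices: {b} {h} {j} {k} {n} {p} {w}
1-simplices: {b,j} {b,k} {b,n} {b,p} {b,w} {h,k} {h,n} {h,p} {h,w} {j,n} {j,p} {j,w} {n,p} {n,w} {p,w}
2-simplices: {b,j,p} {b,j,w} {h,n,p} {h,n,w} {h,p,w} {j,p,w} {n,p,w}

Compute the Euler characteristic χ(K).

χ(K)=-1

n_0=7 n_1=15 n_2=7
χ=+7−15+7=-1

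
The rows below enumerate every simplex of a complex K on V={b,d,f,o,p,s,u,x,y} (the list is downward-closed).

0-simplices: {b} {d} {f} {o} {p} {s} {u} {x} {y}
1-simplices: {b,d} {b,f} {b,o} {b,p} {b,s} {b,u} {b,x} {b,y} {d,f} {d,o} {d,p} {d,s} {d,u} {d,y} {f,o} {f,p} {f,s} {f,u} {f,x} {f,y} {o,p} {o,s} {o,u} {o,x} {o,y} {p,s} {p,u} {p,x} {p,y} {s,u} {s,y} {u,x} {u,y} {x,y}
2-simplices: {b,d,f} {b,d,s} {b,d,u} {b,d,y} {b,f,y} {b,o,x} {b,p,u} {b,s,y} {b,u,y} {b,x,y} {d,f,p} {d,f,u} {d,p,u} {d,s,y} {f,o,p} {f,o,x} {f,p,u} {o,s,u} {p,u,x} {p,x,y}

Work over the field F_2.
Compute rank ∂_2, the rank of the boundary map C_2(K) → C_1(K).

n_0=9 n_1=34 n_2=20  [Z2]
∂1: piv[bd,bf,bo,bp,bs,bu,bx,by] rk=8  ker:df,do,dp,ds,du,dy,fo,fp,fs,fu,fx,fy,op,os,ou,ox,oy,ps,pu,px,py,su,sy,ux,uy,xy
∂2: piv[bdf,bds,bdu,bdy,bfy,box,bpu,bsy,buy,bxy,dfp,dfu,dpu,fop,fox,osu,pux,pxy] rk=18  ker:dsy,fpu
rk∂_2=18

rank∂_2=18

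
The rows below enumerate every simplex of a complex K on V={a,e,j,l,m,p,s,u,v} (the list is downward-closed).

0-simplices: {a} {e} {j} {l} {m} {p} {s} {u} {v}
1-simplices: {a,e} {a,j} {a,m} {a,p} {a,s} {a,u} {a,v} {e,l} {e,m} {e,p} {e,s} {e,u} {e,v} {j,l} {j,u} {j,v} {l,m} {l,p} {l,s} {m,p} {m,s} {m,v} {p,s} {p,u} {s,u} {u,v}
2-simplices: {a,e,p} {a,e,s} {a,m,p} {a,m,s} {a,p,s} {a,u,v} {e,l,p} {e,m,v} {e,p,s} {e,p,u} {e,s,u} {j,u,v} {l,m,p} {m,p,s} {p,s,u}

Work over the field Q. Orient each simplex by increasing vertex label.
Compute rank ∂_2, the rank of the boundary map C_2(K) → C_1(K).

rank∂_2=12

n_0=9 n_1=26 n_2=15  [Q]
∂1: piv[ae,aj,am,ap,as,au,av,el] rk=8  ker:em,ep,es,eu,ev,jl,ju,jv,lm,lp,ls,mp,ms,mv,ps,pu,su,uv
∂2: piv[aep,aes,amp,ams,aps,auv,elp,emv,epu,esu,juv,lmp] rk=12  ker:eps,mps,psu
rk∂_2=12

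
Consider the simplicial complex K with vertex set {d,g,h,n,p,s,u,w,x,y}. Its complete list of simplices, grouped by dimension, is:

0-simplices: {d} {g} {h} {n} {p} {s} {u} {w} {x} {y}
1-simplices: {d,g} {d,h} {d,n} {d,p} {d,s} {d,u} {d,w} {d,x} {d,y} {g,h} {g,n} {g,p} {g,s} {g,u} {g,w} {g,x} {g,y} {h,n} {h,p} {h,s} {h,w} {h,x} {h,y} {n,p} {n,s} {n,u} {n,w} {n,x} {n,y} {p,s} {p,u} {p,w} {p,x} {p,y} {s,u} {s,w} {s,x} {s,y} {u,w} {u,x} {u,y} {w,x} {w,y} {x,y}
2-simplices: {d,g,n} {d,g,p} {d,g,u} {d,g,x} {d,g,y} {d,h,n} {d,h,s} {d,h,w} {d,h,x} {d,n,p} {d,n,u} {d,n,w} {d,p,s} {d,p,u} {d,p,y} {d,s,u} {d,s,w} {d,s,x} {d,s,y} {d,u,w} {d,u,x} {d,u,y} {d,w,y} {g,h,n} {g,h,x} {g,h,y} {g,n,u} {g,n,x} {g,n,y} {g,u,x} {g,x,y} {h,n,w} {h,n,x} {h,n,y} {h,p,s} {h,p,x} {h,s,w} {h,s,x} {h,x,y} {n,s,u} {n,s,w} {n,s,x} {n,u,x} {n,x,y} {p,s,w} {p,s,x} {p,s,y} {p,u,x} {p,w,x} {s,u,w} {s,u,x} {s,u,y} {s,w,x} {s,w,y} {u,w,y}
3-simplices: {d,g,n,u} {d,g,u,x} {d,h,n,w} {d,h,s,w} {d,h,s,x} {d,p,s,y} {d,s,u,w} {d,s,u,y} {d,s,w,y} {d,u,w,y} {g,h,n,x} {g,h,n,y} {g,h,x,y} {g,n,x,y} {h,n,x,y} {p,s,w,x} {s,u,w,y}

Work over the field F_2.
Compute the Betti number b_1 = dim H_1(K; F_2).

n_0=10 n_1=44 n_2=55 n_3=17  [Z2]
∂1: piv[dg,dh,dn,dp,ds,du,dw,dx,dy] rk=9  ker:gh,gn,gp,gs,gu,gw,gx,gy,hn,hp,hs,hw,hx,hy,np,ns,nu,nw,nx,ny,ps,pu,pw,px,py,su,sw,sx,sy,uw,ux,uy,wx,wy,xy
∂2: piv[dgn,dgp,dgu,dgx,dgy,dhn,dhs,dhw,dhx,dnp,dnu,dnw,dps,dpu,dpy,dsu,dsw,dsx,dsy,duw,dux,duy,dwy,ghn,ghy,gnx,gny,gxy,hps,hpx,nsu,psw,pwx] rk=33  ker:ghx,gnu,gux,hnw,hnx,hny,hsw,hsx,hxy,nsw,nsx,nux,nxy,psx,psy,pux,suw,sux,suy,swx,swy,uwy
∂3: piv[dgnu,dgux,dhnw,dhsw,dhsx,dpsy,dsuw,dsuy,dswy,duwy,ghnx,ghny,ghxy,gnxy,pswx] rk=15  ker:hnxy,suwy
b_1=(44−9)−33=2

b_1=2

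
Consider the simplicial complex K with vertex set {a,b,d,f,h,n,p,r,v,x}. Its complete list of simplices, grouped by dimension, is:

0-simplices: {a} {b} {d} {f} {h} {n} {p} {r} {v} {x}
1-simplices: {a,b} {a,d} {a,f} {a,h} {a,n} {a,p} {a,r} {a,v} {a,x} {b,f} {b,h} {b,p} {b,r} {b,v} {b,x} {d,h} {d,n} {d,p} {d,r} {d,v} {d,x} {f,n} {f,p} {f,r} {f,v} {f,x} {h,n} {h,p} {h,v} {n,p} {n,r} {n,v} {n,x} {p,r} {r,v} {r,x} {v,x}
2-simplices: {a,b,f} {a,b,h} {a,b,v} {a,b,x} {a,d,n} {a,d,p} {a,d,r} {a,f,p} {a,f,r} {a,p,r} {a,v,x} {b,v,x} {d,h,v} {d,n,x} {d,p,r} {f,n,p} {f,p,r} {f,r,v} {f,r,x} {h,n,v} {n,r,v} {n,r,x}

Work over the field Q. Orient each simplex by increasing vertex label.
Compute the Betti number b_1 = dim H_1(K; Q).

b_1=9

n_0=10 n_1=37 n_2=22  [Q]
∂1: piv[ab,ad,af,ah,an,ap,ar,av,ax] rk=9  ker:bf,bh,bp,br,bv,bx,dh,dn,dp,dr,dv,dx,fn,fp,fr,fv,fx,hn,hp,hv,np,nr,nv,nx,pr,rv,rx,vx
∂2: piv[abf,abh,abv,abx,adn,adp,adr,afp,afr,apr,avx,dhv,dnx,fnp,frv,frx,hnv,nrv,nrx] rk=19  ker:bvx,dpr,fpr
b_1=(37−9)−19=9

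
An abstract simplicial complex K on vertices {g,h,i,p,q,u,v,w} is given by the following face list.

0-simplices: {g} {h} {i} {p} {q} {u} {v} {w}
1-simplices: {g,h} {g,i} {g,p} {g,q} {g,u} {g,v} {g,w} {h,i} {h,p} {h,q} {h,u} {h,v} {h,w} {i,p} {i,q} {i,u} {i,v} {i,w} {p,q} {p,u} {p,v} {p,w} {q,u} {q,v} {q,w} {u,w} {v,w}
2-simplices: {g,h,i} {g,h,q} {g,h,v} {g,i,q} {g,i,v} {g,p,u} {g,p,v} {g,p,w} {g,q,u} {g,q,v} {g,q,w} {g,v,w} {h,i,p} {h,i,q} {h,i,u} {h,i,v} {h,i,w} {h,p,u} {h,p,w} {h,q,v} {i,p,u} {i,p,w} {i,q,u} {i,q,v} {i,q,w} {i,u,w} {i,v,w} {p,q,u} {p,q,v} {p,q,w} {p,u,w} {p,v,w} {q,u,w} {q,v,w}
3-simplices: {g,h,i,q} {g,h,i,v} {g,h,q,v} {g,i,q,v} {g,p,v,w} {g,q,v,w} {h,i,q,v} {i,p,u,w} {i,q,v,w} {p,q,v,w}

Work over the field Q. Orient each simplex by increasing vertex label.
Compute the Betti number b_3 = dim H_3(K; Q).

b_3=1

n_0=8 n_1=27 n_2=34 n_3=10  [Q]
∂1: piv[gh,gi,gp,gq,gu,gv,gw] rk=7  ker:hi,hp,hq,hu,hv,hw,ip,iq,iu,iv,iw,pq,pu,pv,pw,qu,qv,qw,uw,vw
∂2: piv[ghi,ghq,ghv,giq,giv,gpu,gpv,gpw,gqu,gqv,gqw,gvw,hip,hiu,hiw,hpu,hpw,iqu,iuw,pqu] rk=20  ker:hiq,hiv,hqv,ipu,ipw,iqv,iqw,ivw,pqv,pqw,puw,pvw,quw,qvw
∂3: piv[ghiq,ghiv,ghqv,giqv,gpvw,gqvw,ipuw,iqvw,pqvw] rk=9  ker:hiqv
b_3=(10−9)−0=1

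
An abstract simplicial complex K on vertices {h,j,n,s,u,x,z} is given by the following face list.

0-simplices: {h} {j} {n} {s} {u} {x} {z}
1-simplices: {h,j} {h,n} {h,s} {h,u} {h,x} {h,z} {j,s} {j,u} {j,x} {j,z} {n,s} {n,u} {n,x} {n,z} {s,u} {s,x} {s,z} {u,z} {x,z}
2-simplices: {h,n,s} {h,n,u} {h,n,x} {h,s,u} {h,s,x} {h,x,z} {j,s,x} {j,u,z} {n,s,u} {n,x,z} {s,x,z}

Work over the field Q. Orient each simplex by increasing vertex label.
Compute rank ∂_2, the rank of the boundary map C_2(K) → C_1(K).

rank∂_2=10

n_0=7 n_1=19 n_2=11  [Q]
∂1: piv[hj,hn,hs,hu,hx,hz] rk=6  ker:js,ju,jx,jz,ns,nu,nx,nz,su,sx,sz,uz,xz
∂2: piv[hns,hnu,hnx,hsu,hsx,hxz,jsx,juz,nxz,sxz] rk=10  ker:nsu
rk∂_2=10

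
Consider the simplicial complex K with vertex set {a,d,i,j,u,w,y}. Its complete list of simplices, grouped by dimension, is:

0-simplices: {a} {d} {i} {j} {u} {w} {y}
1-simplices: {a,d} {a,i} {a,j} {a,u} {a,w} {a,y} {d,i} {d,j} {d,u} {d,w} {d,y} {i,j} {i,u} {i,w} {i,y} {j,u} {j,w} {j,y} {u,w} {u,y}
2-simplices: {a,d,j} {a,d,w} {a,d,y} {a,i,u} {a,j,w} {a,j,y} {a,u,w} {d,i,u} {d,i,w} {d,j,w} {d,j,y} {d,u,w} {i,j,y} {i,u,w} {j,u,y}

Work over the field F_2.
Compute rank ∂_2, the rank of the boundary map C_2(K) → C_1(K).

rank∂_2=12

n_0=7 n_1=20 n_2=15  [Z2]
∂1: piv[ad,ai,aj,au,aw,ay] rk=6  ker:di,dj,du,dw,dy,ij,iu,iw,iy,ju,jw,jy,uw,uy
∂2: piv[adj,adw,ady,aiu,ajw,ajy,auw,diu,diw,duw,ijy,juy] rk=12  ker:djw,djy,iuw
rk∂_2=12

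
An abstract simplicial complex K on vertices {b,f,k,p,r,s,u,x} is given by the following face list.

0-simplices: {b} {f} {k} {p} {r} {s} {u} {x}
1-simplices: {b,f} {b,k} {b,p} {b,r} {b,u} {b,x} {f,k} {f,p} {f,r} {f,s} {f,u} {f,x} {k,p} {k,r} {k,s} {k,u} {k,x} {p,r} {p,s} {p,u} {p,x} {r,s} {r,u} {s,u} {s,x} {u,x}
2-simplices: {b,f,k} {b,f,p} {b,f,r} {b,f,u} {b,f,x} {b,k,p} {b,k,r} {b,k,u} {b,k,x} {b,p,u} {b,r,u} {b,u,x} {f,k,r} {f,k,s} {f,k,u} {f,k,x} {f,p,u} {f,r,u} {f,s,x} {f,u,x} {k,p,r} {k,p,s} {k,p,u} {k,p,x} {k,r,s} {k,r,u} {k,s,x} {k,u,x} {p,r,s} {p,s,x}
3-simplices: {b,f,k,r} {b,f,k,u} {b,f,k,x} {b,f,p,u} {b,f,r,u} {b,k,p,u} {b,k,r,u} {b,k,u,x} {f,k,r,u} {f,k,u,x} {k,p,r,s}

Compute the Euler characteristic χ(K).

χ(K)=1

n_0=8 n_1=26 n_2=30 n_3=11
χ=+8−26+30−11=1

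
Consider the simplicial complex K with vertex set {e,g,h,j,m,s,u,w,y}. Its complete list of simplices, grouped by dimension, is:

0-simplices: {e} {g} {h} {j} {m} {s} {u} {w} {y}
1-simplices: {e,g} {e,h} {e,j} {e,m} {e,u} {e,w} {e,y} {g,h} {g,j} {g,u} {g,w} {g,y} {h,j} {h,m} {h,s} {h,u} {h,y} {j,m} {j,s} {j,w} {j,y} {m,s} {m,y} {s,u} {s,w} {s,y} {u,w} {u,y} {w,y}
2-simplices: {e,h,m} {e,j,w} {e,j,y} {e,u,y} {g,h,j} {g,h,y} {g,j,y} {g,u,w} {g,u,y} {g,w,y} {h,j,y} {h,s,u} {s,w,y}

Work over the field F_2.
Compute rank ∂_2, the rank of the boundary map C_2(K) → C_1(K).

rank∂_2=12

n_0=9 n_1=29 n_2=13  [Z2]
∂1: piv[eg,eh,ej,em,eu,ew,ey,hs] rk=8  ker:gh,gj,gu,gw,gy,hj,hm,hu,hy,jm,js,jw,jy,ms,my,su,sw,sy,uw,uy,wy
∂2: piv[ehm,ejw,ejy,euy,ghj,ghy,gjy,guw,guy,gwy,hsu,swy] rk=12  ker:hjy
rk∂_2=12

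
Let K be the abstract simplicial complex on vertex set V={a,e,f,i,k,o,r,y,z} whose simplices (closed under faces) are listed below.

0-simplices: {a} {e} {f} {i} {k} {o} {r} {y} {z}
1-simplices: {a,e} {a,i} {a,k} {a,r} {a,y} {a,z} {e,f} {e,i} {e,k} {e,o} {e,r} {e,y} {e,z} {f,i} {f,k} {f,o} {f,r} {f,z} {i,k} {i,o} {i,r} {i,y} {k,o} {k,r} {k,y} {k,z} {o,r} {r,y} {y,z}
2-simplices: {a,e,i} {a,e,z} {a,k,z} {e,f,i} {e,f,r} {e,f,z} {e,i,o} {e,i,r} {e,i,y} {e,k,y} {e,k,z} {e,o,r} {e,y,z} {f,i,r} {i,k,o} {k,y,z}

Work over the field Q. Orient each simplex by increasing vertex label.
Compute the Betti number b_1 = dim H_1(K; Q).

b_1=7

n_0=9 n_1=29 n_2=16  [Q]
∂1: piv[ae,ai,ak,ar,ay,az,ef,eo] rk=8  ker:ei,ek,er,ey,ez,fi,fk,fo,fr,fz,ik,io,ir,iy,ko,kr,ky,kz,or,ry,yz
∂2: piv[aei,aez,akz,efi,efr,efz,eio,eir,eiy,eky,ekz,eor,eyz,iko] rk=14  ker:fir,kyz
b_1=(29−8)−14=7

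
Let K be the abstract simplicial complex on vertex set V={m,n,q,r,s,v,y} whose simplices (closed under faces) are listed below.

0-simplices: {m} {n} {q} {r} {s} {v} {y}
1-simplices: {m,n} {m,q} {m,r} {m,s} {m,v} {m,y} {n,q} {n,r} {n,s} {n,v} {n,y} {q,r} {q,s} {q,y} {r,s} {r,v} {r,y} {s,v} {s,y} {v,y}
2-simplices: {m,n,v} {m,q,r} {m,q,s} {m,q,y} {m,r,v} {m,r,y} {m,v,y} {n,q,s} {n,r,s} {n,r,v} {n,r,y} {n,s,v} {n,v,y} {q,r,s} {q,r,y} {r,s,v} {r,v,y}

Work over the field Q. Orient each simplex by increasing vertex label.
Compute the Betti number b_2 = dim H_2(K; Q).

b_2=4

n_0=7 n_1=20 n_2=17  [Q]
∂1: piv[mn,mq,mr,ms,mv,my] rk=6  ker:nq,nr,ns,nv,ny,qr,qs,qy,rs,rv,ry,sv,sy,vy
∂2: piv[mnv,mqr,mqs,mqy,mrv,mry,mvy,nqs,nrs,nrv,nry,nsv,qrs] rk=13  ker:nvy,qry,rsv,rvy
b_2=(17−13)−0=4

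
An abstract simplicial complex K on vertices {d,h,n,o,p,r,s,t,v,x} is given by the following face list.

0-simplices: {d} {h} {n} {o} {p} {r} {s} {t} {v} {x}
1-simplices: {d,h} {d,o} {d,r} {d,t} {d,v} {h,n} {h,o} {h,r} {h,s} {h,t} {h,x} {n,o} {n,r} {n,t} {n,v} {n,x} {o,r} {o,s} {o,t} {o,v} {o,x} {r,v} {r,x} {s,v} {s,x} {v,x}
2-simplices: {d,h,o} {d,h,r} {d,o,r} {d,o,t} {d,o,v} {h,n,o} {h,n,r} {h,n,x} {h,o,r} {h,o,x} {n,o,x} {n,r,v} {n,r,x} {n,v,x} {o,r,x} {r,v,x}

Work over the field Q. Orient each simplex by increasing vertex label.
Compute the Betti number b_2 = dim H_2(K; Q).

n_0=10 n_1=26 n_2=16  [Q]
∂1: piv[dh,do,dr,dt,dv,hn,hs,hx] rk=8  ker:ho,hr,ht,no,nr,nt,nv,nx,or,os,ot,ov,ox,rv,rx,sv,sx,vx
∂2: piv[dho,dhr,dor,dot,dov,hno,hnr,hnx,hox,nrv,nrx,nvx] rk=12  ker:hor,nox,orx,rvx
b_2=(16−12)−0=4

b_2=4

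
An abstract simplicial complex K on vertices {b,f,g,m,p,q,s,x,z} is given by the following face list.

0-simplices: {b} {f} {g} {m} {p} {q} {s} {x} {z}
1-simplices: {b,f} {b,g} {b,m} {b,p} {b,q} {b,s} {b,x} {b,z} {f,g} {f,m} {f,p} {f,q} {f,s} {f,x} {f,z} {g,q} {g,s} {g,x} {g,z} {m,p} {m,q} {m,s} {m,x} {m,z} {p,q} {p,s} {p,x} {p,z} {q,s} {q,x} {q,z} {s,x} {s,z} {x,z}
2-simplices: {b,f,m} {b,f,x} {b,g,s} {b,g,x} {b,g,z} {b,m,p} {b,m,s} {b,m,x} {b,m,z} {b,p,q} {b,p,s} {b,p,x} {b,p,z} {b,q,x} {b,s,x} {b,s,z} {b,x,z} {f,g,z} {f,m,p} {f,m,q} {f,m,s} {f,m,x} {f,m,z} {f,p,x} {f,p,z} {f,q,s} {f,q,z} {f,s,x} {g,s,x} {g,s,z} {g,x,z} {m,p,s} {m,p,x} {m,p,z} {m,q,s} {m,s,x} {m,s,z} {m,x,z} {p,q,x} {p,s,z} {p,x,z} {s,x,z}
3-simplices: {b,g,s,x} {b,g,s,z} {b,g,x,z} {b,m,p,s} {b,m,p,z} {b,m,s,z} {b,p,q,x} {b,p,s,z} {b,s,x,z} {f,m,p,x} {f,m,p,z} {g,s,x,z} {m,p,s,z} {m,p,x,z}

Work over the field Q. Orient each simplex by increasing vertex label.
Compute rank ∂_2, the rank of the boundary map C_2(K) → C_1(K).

rank∂_2=24

n_0=9 n_1=34 n_2=42 n_3=14  [Q]
∂1: piv[bf,bg,bm,bp,bq,bs,bx,bz] rk=8  ker:fg,fm,fp,fq,fs,fx,fz,gq,gs,gx,gz,mp,mq,ms,mx,mz,pq,ps,px,pz,qs,qx,qz,sx,sz,xz
∂2: piv[bfm,bfx,bgs,bgx,bgz,bmp,bms,bmx,bmz,bpq,bps,bpx,bpz,bqx,bsx,bsz,bxz,fgz,fmp,fmq,fms,fmz,fqs,fqz] rk=24  ker:fmx,fpx,fpz,fsx,gsx,gsz,gxz,mps,mpx,mpz,mqs,msx,msz,mxz,pqx,psz,pxz,sxz
∂3: piv[bgsx,bgsz,bgxz,bmps,bmpz,bmsz,bpqx,bpsz,bsxz,fmpx,fmpz,mpxz] rk=12  ker:gsxz,mpsz
rk∂_2=24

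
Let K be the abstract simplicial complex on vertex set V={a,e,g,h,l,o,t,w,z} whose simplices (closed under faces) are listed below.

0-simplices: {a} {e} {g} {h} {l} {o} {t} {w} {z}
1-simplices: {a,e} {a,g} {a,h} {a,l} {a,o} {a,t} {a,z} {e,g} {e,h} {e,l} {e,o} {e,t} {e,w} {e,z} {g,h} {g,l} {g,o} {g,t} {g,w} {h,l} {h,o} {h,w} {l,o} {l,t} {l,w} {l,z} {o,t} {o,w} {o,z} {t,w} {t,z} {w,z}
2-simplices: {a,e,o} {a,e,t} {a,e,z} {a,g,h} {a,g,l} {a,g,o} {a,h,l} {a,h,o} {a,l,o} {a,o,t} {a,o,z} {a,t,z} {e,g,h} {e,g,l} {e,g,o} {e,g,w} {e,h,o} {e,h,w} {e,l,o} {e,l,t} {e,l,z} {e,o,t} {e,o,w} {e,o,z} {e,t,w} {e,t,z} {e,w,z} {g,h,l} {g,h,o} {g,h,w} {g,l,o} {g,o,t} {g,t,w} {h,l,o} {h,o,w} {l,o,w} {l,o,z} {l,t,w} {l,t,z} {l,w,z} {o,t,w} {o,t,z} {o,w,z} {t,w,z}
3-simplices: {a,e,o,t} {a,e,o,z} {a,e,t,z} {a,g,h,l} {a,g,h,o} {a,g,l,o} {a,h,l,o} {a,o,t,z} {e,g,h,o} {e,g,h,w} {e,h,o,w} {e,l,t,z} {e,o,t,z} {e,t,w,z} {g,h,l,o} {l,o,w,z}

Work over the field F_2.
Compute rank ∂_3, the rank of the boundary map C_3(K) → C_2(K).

n_0=9 n_1=32 n_2=44 n_3=16  [Z2]
∂1: piv[ae,ag,ah,al,ao,at,az,ew] rk=8  ker:eg,eh,el,eo,et,ez,gh,gl,go,gt,gw,hl,ho,hw,lo,lt,lw,lz,ot,ow,oz,tw,tz,wz
∂2: piv[aeo,aet,aez,agh,agl,ago,ahl,aho,alo,aot,aoz,atz,egh,egl,ego,egw,ehw,elt,elz,eow,etw,ewz,got,low] rk=24  ker:eho,elo,eot,eoz,etz,ghl,gho,ghw,glo,gtw,hlo,how,loz,ltw,ltz,lwz,otw,otz,owz,twz
∂3: piv[aeot,aeoz,aetz,aghl,agho,aglo,ahlo,aotz,egho,eghw,ehow,eltz,etwz,lowz] rk=14  ker:eotz,ghlo
rk∂_3=14

rank∂_3=14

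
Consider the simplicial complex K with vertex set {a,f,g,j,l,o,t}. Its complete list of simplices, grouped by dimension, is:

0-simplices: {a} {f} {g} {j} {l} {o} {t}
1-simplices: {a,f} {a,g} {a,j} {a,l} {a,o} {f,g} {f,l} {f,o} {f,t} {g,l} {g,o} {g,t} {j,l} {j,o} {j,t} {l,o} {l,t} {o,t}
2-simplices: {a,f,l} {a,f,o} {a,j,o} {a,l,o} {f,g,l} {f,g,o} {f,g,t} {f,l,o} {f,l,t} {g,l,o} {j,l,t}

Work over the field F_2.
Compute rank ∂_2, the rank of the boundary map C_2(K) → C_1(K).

n_0=7 n_1=18 n_2=11  [Z2]
∂1: piv[af,ag,aj,al,ao,ft] rk=6  ker:fg,fl,fo,gl,go,gt,jl,jo,jt,lo,lt,ot
∂2: piv[afl,afo,ajo,alo,fgl,fgo,fgt,flt,jlt] rk=9  ker:flo,glo
rk∂_2=9

rank∂_2=9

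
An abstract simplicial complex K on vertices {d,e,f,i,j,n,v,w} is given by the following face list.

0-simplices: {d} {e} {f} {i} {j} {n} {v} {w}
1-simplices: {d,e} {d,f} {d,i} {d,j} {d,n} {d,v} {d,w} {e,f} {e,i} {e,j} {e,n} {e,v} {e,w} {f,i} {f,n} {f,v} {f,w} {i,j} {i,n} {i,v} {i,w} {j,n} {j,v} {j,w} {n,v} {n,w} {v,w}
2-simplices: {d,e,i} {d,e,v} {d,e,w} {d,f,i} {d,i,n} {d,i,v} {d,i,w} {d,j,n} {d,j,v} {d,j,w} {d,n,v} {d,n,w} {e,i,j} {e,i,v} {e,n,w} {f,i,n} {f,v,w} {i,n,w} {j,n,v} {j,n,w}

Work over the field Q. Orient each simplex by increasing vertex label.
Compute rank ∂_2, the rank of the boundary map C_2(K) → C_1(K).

n_0=8 n_1=27 n_2=20  [Q]
∂1: piv[de,df,di,dj,dn,dv,dw] rk=7  ker:ef,ei,ej,en,ev,ew,fi,fn,fv,fw,ij,in,iv,iw,jn,jv,jw,nv,nw,vw
∂2: piv[dei,dev,dew,dfi,din,div,diw,djn,djv,djw,dnv,dnw,eij,enw,fin,fvw] rk=16  ker:eiv,inw,jnv,jnw
rk∂_2=16

rank∂_2=16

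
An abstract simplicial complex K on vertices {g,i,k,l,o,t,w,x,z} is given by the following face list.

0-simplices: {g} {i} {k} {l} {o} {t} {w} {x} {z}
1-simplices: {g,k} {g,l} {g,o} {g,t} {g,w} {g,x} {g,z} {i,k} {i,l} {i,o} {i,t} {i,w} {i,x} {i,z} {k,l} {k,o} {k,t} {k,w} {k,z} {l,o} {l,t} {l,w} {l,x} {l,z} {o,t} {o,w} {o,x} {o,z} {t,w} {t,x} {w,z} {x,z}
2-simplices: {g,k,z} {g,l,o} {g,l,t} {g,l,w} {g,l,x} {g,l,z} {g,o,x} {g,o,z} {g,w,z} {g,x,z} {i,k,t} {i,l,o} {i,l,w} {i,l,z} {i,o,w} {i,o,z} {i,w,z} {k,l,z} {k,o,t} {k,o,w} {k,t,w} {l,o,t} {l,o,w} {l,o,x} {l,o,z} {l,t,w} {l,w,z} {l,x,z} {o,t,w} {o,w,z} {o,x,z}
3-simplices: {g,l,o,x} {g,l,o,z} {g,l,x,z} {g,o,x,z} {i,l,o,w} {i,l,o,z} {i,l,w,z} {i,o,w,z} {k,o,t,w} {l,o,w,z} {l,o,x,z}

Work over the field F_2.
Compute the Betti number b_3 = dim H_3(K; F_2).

b_3=2

n_0=9 n_1=32 n_2=31 n_3=11  [Z2]
∂1: piv[gk,gl,go,gt,gw,gx,gz,ik] rk=8  ker:il,io,it,iw,ix,iz,kl,ko,kt,kw,kz,lo,lt,lw,lx,lz,ot,ow,ox,oz,tw,tx,wz,xz
∂2: piv[gkz,glo,glt,glw,glx,glz,gox,goz,gwz,gxz,ikt,ilo,ilw,ilz,iow,klz,kot,kow,ktw,lot] rk=20  ker:ioz,iwz,low,lox,loz,ltw,lwz,lxz,otw,owz,oxz
∂3: piv[glox,gloz,glxz,goxz,ilow,iloz,ilwz,iowz,kotw] rk=9  ker:lowz,loxz
b_3=(11−9)−0=2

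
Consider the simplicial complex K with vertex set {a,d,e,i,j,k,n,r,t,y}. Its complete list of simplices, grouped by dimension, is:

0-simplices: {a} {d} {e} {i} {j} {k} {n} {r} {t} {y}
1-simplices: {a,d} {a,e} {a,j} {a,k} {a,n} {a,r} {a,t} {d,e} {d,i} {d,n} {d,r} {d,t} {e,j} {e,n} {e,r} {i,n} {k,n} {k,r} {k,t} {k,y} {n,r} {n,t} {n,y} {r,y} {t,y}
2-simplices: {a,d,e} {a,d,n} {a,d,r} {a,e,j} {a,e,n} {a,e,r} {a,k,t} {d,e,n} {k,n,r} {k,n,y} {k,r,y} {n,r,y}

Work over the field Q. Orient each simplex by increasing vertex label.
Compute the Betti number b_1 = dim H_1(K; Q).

n_0=10 n_1=25 n_2=12  [Q]
∂1: piv[ad,ae,aj,ak,an,ar,at,di,ky] rk=9  ker:de,dn,dr,dt,ej,en,er,in,kn,kr,kt,nr,nt,ny,ry,ty
∂2: piv[ade,adn,adr,aej,aen,aer,akt,knr,kny,kry] rk=10  ker:den,nry
b_1=(25−9)−10=6

b_1=6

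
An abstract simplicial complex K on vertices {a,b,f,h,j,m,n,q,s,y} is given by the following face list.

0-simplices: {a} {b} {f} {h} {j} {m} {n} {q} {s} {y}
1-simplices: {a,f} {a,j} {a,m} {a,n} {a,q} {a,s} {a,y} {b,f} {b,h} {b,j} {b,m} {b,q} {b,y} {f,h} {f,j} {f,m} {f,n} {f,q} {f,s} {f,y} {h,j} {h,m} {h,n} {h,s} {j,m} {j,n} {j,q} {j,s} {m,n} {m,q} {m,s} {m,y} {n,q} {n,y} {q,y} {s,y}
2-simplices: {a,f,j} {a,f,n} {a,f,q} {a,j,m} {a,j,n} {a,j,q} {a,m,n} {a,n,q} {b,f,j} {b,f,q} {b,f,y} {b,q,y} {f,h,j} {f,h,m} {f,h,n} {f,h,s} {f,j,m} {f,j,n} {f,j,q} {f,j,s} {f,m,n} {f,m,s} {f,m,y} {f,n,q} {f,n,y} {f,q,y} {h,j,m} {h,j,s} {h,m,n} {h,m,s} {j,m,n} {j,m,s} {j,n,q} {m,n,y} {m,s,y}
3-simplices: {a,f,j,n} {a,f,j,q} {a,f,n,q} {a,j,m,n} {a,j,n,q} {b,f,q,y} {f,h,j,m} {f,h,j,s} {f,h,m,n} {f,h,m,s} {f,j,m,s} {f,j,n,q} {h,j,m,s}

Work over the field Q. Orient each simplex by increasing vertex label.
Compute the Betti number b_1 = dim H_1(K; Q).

n_0=10 n_1=36 n_2=35 n_3=13  [Q]
∂1: piv[af,aj,am,an,aq,as,ay,bf,bh] rk=9  ker:bj,bm,bq,by,fh,fj,fm,fn,fq,fs,fy,hj,hm,hn,hs,jm,jn,jq,js,mn,mq,ms,my,nq,ny,qy,sy
∂2: piv[afj,afn,afq,ajm,ajn,ajq,amn,anq,bfj,bfq,bfy,bqy,fhj,fhm,fhn,fhs,fjm,fjs,fms,fmy,fny,msy] rk=22  ker:fjn,fjq,fmn,fnq,fqy,hjm,hjs,hmn,hms,jmn,jms,jnq,mny
∂3: piv[afjn,afjq,afnq,ajmn,ajnq,bfqy,fhjm,fhjs,fhmn,fhms,fjms] rk=11  ker:fjnq,hjms
b_1=(36−9)−22=5

b_1=5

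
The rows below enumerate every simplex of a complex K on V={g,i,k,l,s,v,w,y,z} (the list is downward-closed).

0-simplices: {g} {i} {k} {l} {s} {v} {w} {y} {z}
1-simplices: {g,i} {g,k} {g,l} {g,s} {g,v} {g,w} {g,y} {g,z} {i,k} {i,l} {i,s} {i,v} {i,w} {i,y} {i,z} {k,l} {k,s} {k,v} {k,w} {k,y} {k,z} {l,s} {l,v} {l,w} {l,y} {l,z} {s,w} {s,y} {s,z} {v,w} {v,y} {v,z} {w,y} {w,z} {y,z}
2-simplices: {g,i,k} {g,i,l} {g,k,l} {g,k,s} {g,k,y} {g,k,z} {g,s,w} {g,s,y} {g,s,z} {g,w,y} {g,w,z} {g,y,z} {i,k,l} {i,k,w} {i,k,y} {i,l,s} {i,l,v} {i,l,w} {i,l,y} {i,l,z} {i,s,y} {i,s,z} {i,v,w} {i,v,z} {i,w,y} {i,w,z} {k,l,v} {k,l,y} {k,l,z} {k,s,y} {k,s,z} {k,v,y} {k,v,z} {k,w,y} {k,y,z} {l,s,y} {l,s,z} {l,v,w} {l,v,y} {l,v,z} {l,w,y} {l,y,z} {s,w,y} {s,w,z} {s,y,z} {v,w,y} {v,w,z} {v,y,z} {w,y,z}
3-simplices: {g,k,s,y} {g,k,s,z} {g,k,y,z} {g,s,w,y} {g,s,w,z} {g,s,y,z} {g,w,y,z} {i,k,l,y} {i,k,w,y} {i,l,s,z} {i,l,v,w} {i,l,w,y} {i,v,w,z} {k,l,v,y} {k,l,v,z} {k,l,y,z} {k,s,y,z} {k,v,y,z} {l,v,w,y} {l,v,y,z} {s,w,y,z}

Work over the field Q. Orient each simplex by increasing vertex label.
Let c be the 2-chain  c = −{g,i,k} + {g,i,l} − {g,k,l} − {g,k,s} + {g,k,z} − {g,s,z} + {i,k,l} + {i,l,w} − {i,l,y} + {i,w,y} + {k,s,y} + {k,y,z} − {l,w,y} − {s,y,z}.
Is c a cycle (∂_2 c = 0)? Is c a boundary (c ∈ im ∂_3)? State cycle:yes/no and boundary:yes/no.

n_0=9 n_1=35 n_2=49 n_3=21  [Q]
∂1: piv[gi,gk,gl,gs,gv,gw,gy,gz] rk=8  ker:ik,il,is,iv,iw,iy,iz,kl,ks,kv,kw,ky,kz,ls,lv,lw,ly,lz,sw,sy,sz,vw,vy,vz,wy,wz,yz
∂2: piv[gik,gil,gkl,gks,gky,gkz,gsw,gsy,gsz,gwy,gwz,gyz,ikw,iky,ils,ilv,ilw,ily,ilz,isy,isz,ivw,ivz,iwy,klv,kvy] rk=26  ker:ikl,iwz,kly,klz,ksy,ksz,kvz,kwy,kyz,lsy,lsz,lvw,lvy,lvz,lwy,lyz,swy,swz,syz,vwy,vwz,vyz,wyz
∂3: piv[gksy,gksz,gkyz,gswy,gswz,gsyz,gwyz,ikly,ikwy,ilsz,ilvw,ilwy,ivwz,klvy,klvz,klyz,kvyz,lvwy] rk=18  ker:ksyz,lvyz,swyz
∂2c = 0
c vs im∂3: residual ≠ 0 ⇒ not boundary

cycle:yes boundary:no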